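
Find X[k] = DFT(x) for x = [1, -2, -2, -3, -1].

X[k] = Σ(n=0 to 4) x[n] · ω_5^(nk)
where ω_5 = e^(-2πi/5)

Computing each X[k]:
X[0] = -7
X[1] = 4.1180+0.3633i
X[2] = 1.8820+1.5388i
X[3] = 1.8820-1.5388i
X[4] = 4.1180-0.3633i

X = [-7, 4.1180+0.3633i, 1.8820+1.5388i, 1.8820-1.5388i, 4.1180-0.3633i]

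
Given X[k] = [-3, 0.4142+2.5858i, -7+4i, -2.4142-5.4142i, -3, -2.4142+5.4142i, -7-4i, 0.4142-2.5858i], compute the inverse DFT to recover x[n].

x[n] = (1/8) Σ(k=0 to 7) X[k] · e^(2πikn/8)

Computing each x[n]:
x[0] = -3
x[1] = 0
x[2] = -1
x[3] = 1
x[4] = -2
x[5] = -2
x[6] = 3
x[7] = 1

x = [-3, 0, -1, 1, -2, -2, 3, 1]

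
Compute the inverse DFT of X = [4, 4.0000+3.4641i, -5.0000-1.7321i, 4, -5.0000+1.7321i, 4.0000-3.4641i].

x[n] = (1/6) Σ(k=0 to 5) X[k] · e^(2πikn/6)

Computing each x[n]:
x[0] = 1
x[1] = 1
x[2] = 0
x[3] = -3
x[4] = 3
x[5] = 2

x = [1, 1, 0, -3, 3, 2]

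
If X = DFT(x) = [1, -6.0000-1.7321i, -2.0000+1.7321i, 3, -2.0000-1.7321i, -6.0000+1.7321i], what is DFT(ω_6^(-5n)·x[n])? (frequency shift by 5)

Modulation property: DFT(ω_6^(-5n)·x[n]) = X[(k-5) mod 6], so circularly shift X by 5 positions.

X[k-5] = [-6.0000-1.7321i, -2.0000+1.7321i, 3, -2.0000-1.7321i, -6.0000+1.7321i, 1]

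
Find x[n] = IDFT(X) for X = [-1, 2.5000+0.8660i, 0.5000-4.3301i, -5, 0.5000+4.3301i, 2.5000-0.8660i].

x[n] = (1/6) Σ(k=0 to 5) X[k] · e^(2πikn/6)

Computing each x[n]:
x[0] = 0
x[1] = 2
x[2] = -3
x[3] = 0
x[4] = 0
x[5] = 0

x = [0, 2, -3, 0, 0, 0]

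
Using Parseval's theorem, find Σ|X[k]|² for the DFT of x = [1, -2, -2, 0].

Parseval: Σ|x[n]|² = (1/N)Σ|X[k]|², so Σ|X[k]|² = N·Σ|x[n]|² = 4·9.0000

Σ|X[k]|² = N·Σ|x[n]|² = 4·9.0000 = 36.0000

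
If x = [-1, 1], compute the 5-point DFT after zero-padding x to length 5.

Original 2-point DFT: [0, -2]
Zero-padded 5-point DFT provides frequency interpolation.

DFT_5([x, 0, ...]) = [0, -0.6910-0.9511i, -1.8090-0.5878i, -1.8090+0.5878i, -0.6910+0.9511i]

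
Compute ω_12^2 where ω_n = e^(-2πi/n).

ω_12^2 = e^(-2πi·2/12)
= cos(-2π·2/12) + i·sin(-2π·2/12)
= cos(-4π/12) + i·sin(-4π/12)

ω_12^2 = cos(-4π/12) + i·sin(-4π/12) = 0.5000-0.8660i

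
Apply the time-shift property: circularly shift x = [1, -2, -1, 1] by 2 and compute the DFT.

Time shift by 2: X_shifted[k] = ω_4^(2k) · X[k]
Shifted x = [-1, 1, 1, -2]

DFT(x[n-2]) = [-1, -2-3i, 1, -2+3i]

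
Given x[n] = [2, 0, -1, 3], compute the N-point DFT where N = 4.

X[k] = Σ(n=0 to 3) x[n] · ω_4^(nk)
where ω_4 = e^(-2πi/4)

Computing each X[k]:
X[0] = 4
X[1] = 3+3i
X[2] = -2
X[3] = 3-3i

X = [4, 3+3i, -2, 3-3i]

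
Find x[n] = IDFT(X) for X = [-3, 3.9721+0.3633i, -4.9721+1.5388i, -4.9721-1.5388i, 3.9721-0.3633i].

x[n] = (1/5) Σ(k=0 to 4) X[k] · e^(2πikn/5)

Computing each x[n]:
x[0] = -1
x[1] = 1
x[2] = -2
x[3] = -3
x[4] = 2

x = [-1, 1, -2, -3, 2]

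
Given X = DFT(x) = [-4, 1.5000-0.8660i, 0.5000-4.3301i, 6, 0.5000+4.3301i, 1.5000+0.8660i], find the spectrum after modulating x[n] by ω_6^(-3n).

Modulation property: DFT(ω_6^(-3n)·x[n]) = X[(k-3) mod 6], so circularly shift X by 3 positions.

X[k-3] = [6, 0.5000+4.3301i, 1.5000+0.8660i, -4, 1.5000-0.8660i, 0.5000-4.3301i]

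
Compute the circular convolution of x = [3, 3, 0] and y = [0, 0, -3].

(x ⊛ y)[n] = Σ(m=0 to 2) x[m] · y[(n-m) mod 3]

Computing each output sample:
(x ⊛ y)[0] = -9
(x ⊛ y)[1] = 0
(x ⊛ y)[2] = -9

x ⊛ y = [-9, 0, -9]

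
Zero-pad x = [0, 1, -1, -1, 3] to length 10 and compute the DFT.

Original 5-point DFT: [2, 2.8541+1.9021i, -3.8541+1.1756i, -3.8541-1.1756i, 2.8541-1.9021i]
Zero-padded 10-point DFT provides frequency interpolation.

DFT_10([x, 0, ...]) = [2, -1.6180-0.4490i, 2.8541+1.9021i, 0.6180-4.9798i, -3.8541+1.1756i, 2, -3.8541-1.1756i, 0.6180+4.9798i, 2.8541-1.9021i, -1.6180+0.4490i]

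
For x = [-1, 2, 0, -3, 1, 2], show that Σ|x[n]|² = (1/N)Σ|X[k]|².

Time domain:
Σ|x[n]|² = |-1|² + |2|² + |0|² + |-3|² + |1|² + |2|² = 19.0000

Frequency domain:
(1/6)Σ|X[k]|² = (1/6)(|1|² + |3.5000+0.8660i|² + |-6.5000-0.8660i|² + |-1|² + |-6.5000+0.8660i|² + |3.5000-0.8660i|²) = (1/6)·114.0000 = 19.0000

Both sides agree, confirming Parseval's theorem.

Σ|x[n]|² = (1/N)Σ|X[k]|² = 19.0000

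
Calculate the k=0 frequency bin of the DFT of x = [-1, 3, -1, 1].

X[0] = Σ(n=0 to 3) x[n] · ω_4^0 = Σ x[n]
= (-1) + (3) + (-1) + (1)

X[0] = 2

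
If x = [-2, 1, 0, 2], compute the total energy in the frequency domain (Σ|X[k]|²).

Parseval: Σ|x[n]|² = (1/N)Σ|X[k]|², so Σ|X[k]|² = N·Σ|x[n]|² = 4·9.0000

Σ|X[k]|² = N·Σ|x[n]|² = 4·9.0000 = 36.0000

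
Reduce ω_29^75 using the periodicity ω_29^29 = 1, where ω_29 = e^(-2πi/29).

Since ω_29^29 = 1, powers reduce modulo 29.
75 mod 29 = 17
So ω_29^75 = ω_29^17 = e^(-2πi·17/29)

ω_29^75 = ω_29^17 = -0.8569+0.5156i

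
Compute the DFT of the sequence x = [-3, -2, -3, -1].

X[k] = Σ(n=0 to 3) x[n] · ω_4^(nk)
where ω_4 = e^(-2πi/4)

Computing each X[k]:
X[0] = -9
X[1] = 1i
X[2] = -3
X[3] = -1i

X = [-9, 1i, -3, -1i]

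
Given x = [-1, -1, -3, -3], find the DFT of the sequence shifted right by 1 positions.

Time shift by 1: X_shifted[k] = ω_4^(1k) · X[k]
Shifted x = [-3, -1, -1, -3]

DFT(x[n-1]) = [-8, -2-2i, 0, -2+2i]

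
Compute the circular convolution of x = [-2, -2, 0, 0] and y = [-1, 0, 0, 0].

(x ⊛ y)[n] = Σ(m=0 to 3) x[m] · y[(n-m) mod 4]

Computing each output sample:
(x ⊛ y)[0] = 2
(x ⊛ y)[1] = 2
(x ⊛ y)[2] = 0
(x ⊛ y)[3] = 0

x ⊛ y = [2, 2, 0, 0]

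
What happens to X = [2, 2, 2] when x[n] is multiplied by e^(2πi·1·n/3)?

Modulation property: DFT(ω_3^(-1n)·x[n]) = X[(k-1) mod 3], so circularly shift X by 1 positions.

X[k-1] = [2, 2, 2]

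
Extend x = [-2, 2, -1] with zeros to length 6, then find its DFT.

Original 3-point DFT: [-1, -2.5000-2.5981i, -2.5000+2.5981i]
Zero-padded 6-point DFT provides frequency interpolation.

DFT_6([x, 0, ...]) = [-1, -0.5000-0.8660i, -2.5000-2.5981i, -5, -2.5000+2.5981i, -0.5000+0.8660i]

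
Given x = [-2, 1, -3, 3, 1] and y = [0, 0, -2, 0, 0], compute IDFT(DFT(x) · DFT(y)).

(x ⊛ y)[n] = Σ(m=0 to 4) x[m] · y[(n-m) mod 5]

Computing each output sample:
(x ⊛ y)[0] = -6
(x ⊛ y)[1] = -2
(x ⊛ y)[2] = 4
(x ⊛ y)[3] = -2
(x ⊛ y)[4] = 6

x ⊛ y = [-6, -2, 4, -2, 6]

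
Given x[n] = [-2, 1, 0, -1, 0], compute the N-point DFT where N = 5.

X[k] = Σ(n=0 to 4) x[n] · ω_5^(nk)
where ω_5 = e^(-2πi/5)

Computing each X[k]:
X[0] = -2
X[1] = -0.8820-1.5388i
X[2] = -3.1180+0.3633i
X[3] = -3.1180-0.3633i
X[4] = -0.8820+1.5388i

X = [-2, -0.8820-1.5388i, -3.1180+0.3633i, -3.1180-0.3633i, -0.8820+1.5388i]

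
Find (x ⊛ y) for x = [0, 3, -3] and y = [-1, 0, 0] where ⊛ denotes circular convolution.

(x ⊛ y)[n] = Σ(m=0 to 2) x[m] · y[(n-m) mod 3]

Computing each output sample:
(x ⊛ y)[0] = 0
(x ⊛ y)[1] = -3
(x ⊛ y)[2] = 3

x ⊛ y = [0, -3, 3]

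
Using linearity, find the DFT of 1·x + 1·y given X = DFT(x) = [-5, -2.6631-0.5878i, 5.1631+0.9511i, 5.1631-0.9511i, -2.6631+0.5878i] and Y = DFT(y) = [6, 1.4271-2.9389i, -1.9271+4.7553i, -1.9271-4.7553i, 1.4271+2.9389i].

By linearity: DFT(1x + 1y) = 1·DFT(x) + 1·DFT(y)
= 1·[-5, -2.6631-0.5878i, 5.1631+0.9511i, 5.1631-0.9511i, -2.6631+0.5878i] + 1·[6, 1.4271-2.9389i, -1.9271+4.7553i, -1.9271-4.7553i, 1.4271+2.9389i]

Computing element-wise:
Z[0] = 1·(-5) + 1·(6) = 1
Z[1] = 1·(-2.6631-0.5878i) + 1·(1.4271-2.9389i) = -1.2360-3.5267i
Z[2] = 1·(5.1631+0.9511i) + 1·(-1.9271+4.7553i) = 3.2360+5.7064i
Z[3] = 1·(5.1631-0.9511i) + 1·(-1.9271-4.7553i) = 3.2360-5.7064i
Z[4] = 1·(-2.6631+0.5878i) + 1·(1.4271+2.9389i) = -1.2360+3.5267i

DFT(1x + 1y) = 1·X + 1·Y = [1, -1.2360-3.5267i, 3.2360+5.7064i, 3.2360-5.7064i, -1.2360+3.5267i]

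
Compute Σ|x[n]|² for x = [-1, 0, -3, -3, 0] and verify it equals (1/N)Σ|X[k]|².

Time domain:
Σ|x[n]|² = |-1|² + |0|² + |-3|² + |-3|² + |0|² = 19.0000

Frequency domain:
(1/5)Σ|X[k]|² = (1/5)(|-7|² + |3.8541|² + |-2.8541|² + |-2.8541|² + |3.8541|²) = (1/5)·95.0000 = 19.0000

Both sides agree, confirming Parseval's theorem.

Σ|x[n]|² = (1/N)Σ|X[k]|² = 19.0000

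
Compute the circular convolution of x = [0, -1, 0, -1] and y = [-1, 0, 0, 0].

(x ⊛ y)[n] = Σ(m=0 to 3) x[m] · y[(n-m) mod 4]

Computing each output sample:
(x ⊛ y)[0] = 0
(x ⊛ y)[1] = 1
(x ⊛ y)[2] = 0
(x ⊛ y)[3] = 1

x ⊛ y = [0, 1, 0, 1]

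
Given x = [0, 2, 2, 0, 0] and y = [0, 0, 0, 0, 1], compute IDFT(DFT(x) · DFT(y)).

(x ⊛ y)[n] = Σ(m=0 to 4) x[m] · y[(n-m) mod 5]

Computing each output sample:
(x ⊛ y)[0] = 2
(x ⊛ y)[1] = 2
(x ⊛ y)[2] = 0
(x ⊛ y)[3] = 0
(x ⊛ y)[4] = 0

x ⊛ y = [2, 2, 0, 0, 0]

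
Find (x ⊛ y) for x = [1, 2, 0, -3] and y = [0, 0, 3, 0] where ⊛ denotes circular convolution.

(x ⊛ y)[n] = Σ(m=0 to 3) x[m] · y[(n-m) mod 4]

Computing each output sample:
(x ⊛ y)[0] = 0
(x ⊛ y)[1] = -9
(x ⊛ y)[2] = 3
(x ⊛ y)[3] = 6

x ⊛ y = [0, -9, 3, 6]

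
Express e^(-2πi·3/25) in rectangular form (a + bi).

ω_25^3 = e^(-2πi·3/25)
= cos(-2π·3/25) + i·sin(-2π·3/25)
= cos(-6π/25) + i·sin(-6π/25)

ω_25^3 = cos(-6π/25) + i·sin(-6π/25) = 0.7290-0.6845i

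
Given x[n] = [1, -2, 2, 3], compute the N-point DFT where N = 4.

X[k] = Σ(n=0 to 3) x[n] · ω_4^(nk)
where ω_4 = e^(-2πi/4)

Computing each X[k]:
X[0] = 4
X[1] = -1+5i
X[2] = 2
X[3] = -1-5i

X = [4, -1+5i, 2, -1-5i]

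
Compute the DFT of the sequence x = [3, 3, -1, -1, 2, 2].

X[k] = Σ(n=0 to 5) x[n] · ω_6^(nk)
where ω_6 = e^(-2πi/6)

Computing each X[k]:
X[0] = 8
X[1] = 6.0000+1.7321i
X[2] = -1.0000-3.4641i
X[3] = 0
X[4] = -1.0000+3.4641i
X[5] = 6.0000-1.7321i

X = [8, 6.0000+1.7321i, -1.0000-3.4641i, 0, -1.0000+3.4641i, 6.0000-1.7321i]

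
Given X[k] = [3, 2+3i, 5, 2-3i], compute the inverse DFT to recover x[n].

x[n] = (1/4) Σ(k=0 to 3) X[k] · e^(2πikn/4)

Computing each x[n]:
x[0] = 3
x[1] = -2
x[2] = 1
x[3] = 1

x = [3, -2, 1, 1]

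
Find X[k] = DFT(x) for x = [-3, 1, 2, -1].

X[k] = Σ(n=0 to 3) x[n] · ω_4^(nk)
where ω_4 = e^(-2πi/4)

Computing each X[k]:
X[0] = -1
X[1] = -5-2i
X[2] = -1
X[3] = -5+2i

X = [-1, -5-2i, -1, -5+2i]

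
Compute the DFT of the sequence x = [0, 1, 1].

X[k] = Σ(n=0 to 2) x[n] · ω_3^(nk)
where ω_3 = e^(-2πi/3)

Computing each X[k]:
X[0] = 2
X[1] = -1
X[2] = -1

X = [2, -1, -1]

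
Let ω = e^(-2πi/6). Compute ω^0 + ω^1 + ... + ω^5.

Sum of all nth roots of unity equals 0 for n > 1 (geometric series with r ≠ 1).

0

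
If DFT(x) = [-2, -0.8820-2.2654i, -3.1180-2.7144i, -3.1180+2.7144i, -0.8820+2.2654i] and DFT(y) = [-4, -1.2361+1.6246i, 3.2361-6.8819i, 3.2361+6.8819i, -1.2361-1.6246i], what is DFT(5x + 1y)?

By linearity: DFT(5x + 1y) = 5·DFT(x) + 1·DFT(y)
= 5·[-2, -0.8820-2.2654i, -3.1180-2.7144i, -3.1180+2.7144i, -0.8820+2.2654i] + 1·[-4, -1.2361+1.6246i, 3.2361-6.8819i, 3.2361+6.8819i, -1.2361-1.6246i]

Computing element-wise:
Z[0] = 5·(-2) + 1·(-4) = -14
Z[1] = 5·(-0.8820-2.2654i) + 1·(-1.2361+1.6246i) = -5.6461-9.7024i
Z[2] = 5·(-3.1180-2.7144i) + 1·(3.2361-6.8819i) = -12.3539-20.4539i
Z[3] = 5·(-3.1180+2.7144i) + 1·(3.2361+6.8819i) = -12.3539+20.4539i
Z[4] = 5·(-0.8820+2.2654i) + 1·(-1.2361-1.6246i) = -5.6461+9.7024i

DFT(5x + 1y) = 5·X + 1·Y = [-14, -5.6461-9.7024i, -12.3539-20.4539i, -12.3539+20.4539i, -5.6461+9.7024i]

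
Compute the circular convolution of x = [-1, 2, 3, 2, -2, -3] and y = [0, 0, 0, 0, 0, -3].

(x ⊛ y)[n] = Σ(m=0 to 5) x[m] · y[(n-m) mod 6]

Computing each output sample:
(x ⊛ y)[0] = -6
(x ⊛ y)[1] = -9
(x ⊛ y)[2] = -6
(x ⊛ y)[3] = 6
(x ⊛ y)[4] = 9
(x ⊛ y)[5] = 3

x ⊛ y = [-6, -9, -6, 6, 9, 3]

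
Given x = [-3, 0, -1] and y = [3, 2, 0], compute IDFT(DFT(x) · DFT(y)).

(x ⊛ y)[n] = Σ(m=0 to 2) x[m] · y[(n-m) mod 3]

Computing each output sample:
(x ⊛ y)[0] = -11
(x ⊛ y)[1] = -6
(x ⊛ y)[2] = -3

x ⊛ y = [-11, -6, -3]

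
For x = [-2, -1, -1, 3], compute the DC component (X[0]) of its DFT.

X[0] = Σ(n=0 to 3) x[n] · ω_4^0 = Σ x[n]
= (-2) + (-1) + (-1) + (3)

X[0] = -1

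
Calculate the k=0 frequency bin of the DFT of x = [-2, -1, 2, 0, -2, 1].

X[0] = Σ(n=0 to 5) x[n] · ω_6^0 = Σ x[n]
= (-2) + (-1) + (2) + (0) + (-2) + (1)

X[0] = -2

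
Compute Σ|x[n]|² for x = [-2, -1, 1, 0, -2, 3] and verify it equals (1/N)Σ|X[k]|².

Time domain:
Σ|x[n]|² = |-2|² + |-1|² + |1|² + |0|² + |-2|² + |3|² = 19.0000

Frequency domain:
(1/6)Σ|X[k]|² = (1/6)(|-1|² + |-0.5000+0.8660i|² + |-2.5000+6.0622i|² + |-5|² + |-2.5000-6.0622i|² + |-0.5000-0.8660i|²) = (1/6)·114.0000 = 19.0000

Both sides agree, confirming Parseval's theorem.

Σ|x[n]|² = (1/N)Σ|X[k]|² = 19.0000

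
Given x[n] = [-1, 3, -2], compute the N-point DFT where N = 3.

X[k] = Σ(n=0 to 2) x[n] · ω_3^(nk)
where ω_3 = e^(-2πi/3)

Computing each X[k]:
X[0] = 0
X[1] = -1.5000-4.3301i
X[2] = -1.5000+4.3301i

X = [0, -1.5000-4.3301i, -1.5000+4.3301i]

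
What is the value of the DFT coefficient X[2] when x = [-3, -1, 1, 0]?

X[2] = Σ(n=0 to 3) x[n] · ω_4^(2n) where ω_4 = e^(-2πi/4)
= (-3)·ω_4^0 + (-1)·ω_4^2 + (1)·ω_4^4 + (0)·ω_4^6

X[2] = -1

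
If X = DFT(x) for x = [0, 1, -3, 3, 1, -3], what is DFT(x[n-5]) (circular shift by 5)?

Time shift by 5: X_shifted[k] = ω_6^(5k) · X[k]
Shifted x = [1, -3, 3, 1, -3, 0]

DFT(x[n-5]) = [-1, -1.5000-2.5981i, 3.5000+7.7942i, 3, 3.5000-7.7942i, -1.5000+2.5981i]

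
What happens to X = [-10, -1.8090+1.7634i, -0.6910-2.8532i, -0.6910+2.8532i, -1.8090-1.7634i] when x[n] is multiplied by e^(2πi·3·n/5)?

Modulation property: DFT(ω_5^(-3n)·x[n]) = X[(k-3) mod 5], so circularly shift X by 3 positions.

X[k-3] = [-0.6910-2.8532i, -0.6910+2.8532i, -1.8090-1.7634i, -10, -1.8090+1.7634i]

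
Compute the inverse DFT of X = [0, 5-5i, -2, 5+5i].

x[n] = (1/4) Σ(k=0 to 3) X[k] · e^(2πikn/4)

Computing each x[n]:
x[0] = 2
x[1] = 3
x[2] = -3
x[3] = -2

x = [2, 3, -3, -2]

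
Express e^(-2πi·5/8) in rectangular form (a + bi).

ω_8^5 = e^(-2πi·5/8)
= cos(-2π·5/8) + i·sin(-2π·5/8)
= cos(-10π/8) + i·sin(-10π/8)

ω_8^5 = cos(-10π/8) + i·sin(-10π/8) = -0.7071+0.7071i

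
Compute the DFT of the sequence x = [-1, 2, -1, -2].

X[k] = Σ(n=0 to 3) x[n] · ω_4^(nk)
where ω_4 = e^(-2πi/4)

Computing each X[k]:
X[0] = -2
X[1] = -4i
X[2] = -2
X[3] = 4i

X = [-2, -4i, -2, 4i]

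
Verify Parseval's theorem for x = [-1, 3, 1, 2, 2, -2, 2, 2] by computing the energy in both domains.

Time domain:
Σ|x[n]|² = |-1|² + |3|² + |1|² + |2|² + |2|² + |-2|² + |2|² + |2|² = 31.0000

Frequency domain:
(1/8)Σ|X[k]|² = (1/8)(|9|² + |0.5355-2.5355i|² + |-2+3i|² + |-6.5355-4.5355i|² + |-1|² + |-6.5355+4.5355i|² + |-2-3i|² + |0.5355+2.5355i|²) = (1/8)·248.0000 = 31.0000

Both sides agree, confirming Parseval's theorem.

Σ|x[n]|² = (1/N)Σ|X[k]|² = 31.0000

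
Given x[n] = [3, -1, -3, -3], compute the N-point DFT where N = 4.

X[k] = Σ(n=0 to 3) x[n] · ω_4^(nk)
where ω_4 = e^(-2πi/4)

Computing each X[k]:
X[0] = -4
X[1] = 6-2i
X[2] = 4
X[3] = 6+2i

X = [-4, 6-2i, 4, 6+2i]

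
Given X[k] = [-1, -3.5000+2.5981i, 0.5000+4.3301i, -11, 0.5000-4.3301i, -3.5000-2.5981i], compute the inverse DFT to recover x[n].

x[n] = (1/6) Σ(k=0 to 5) X[k] · e^(2πikn/6)

Computing each x[n]:
x[0] = -3
x[1] = -1
x[2] = -1
x[3] = 3
x[4] = -2
x[5] = 3

x = [-3, -1, -1, 3, -2, 3]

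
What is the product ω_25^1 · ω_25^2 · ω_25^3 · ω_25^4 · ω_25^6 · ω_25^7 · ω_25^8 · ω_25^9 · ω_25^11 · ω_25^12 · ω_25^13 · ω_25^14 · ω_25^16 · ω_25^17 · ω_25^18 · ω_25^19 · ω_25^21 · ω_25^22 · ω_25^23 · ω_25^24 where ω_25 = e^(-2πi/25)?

The primitive 25th roots of unity are ω_25^k for k coprime to 25: k ∈ {1, 2, 3, 4, 6, 7, 8, 9, 11, 12, 13, 14, 16, 17, 18, 19, 21, 22, 23, 24}
Their product equals the constant term of the cyclotomic polynomial Φ_25(x) up to sign.
For n ≥ 3, the product of all primitive nth roots of unity is 1. (For n=1 it is 1; for n=2 it is -1.)

1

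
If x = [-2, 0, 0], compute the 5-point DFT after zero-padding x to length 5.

Original 3-point DFT: [-2, -2, -2]
Zero-padded 5-point DFT provides frequency interpolation.

DFT_5([x, 0, ...]) = [-2, -2, -2, -2, -2]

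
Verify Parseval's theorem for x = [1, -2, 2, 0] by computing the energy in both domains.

Time domain:
Σ|x[n]|² = |1|² + |-2|² + |2|² + |0|² = 9.0000

Frequency domain:
(1/4)Σ|X[k]|² = (1/4)(|1|² + |-1+2i|² + |5|² + |-1-2i|²) = (1/4)·36.0000 = 9.0000

Both sides agree, confirming Parseval's theorem.

Σ|x[n]|² = (1/N)Σ|X[k]|² = 9.0000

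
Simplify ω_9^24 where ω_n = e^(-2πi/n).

Since ω_9^9 = 1, powers reduce modulo 9.
24 mod 9 = 6
So ω_9^24 = ω_9^6 = e^(-2πi·6/9)

ω_9^24 = ω_9^6 = -0.5000+0.8660i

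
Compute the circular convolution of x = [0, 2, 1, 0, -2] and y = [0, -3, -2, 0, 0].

(x ⊛ y)[n] = Σ(m=0 to 4) x[m] · y[(n-m) mod 5]

Computing each output sample:
(x ⊛ y)[0] = 6
(x ⊛ y)[1] = 4
(x ⊛ y)[2] = -6
(x ⊛ y)[3] = -7
(x ⊛ y)[4] = -2

x ⊛ y = [6, 4, -6, -7, -2]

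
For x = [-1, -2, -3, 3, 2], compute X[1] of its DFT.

X[1] = Σ(n=0 to 4) x[n] · ω_5^(1n) where ω_5 = e^(-2πi/5)
= (-1)·ω_5^0 + (-2)·ω_5^1 + (-3)·ω_5^2 + (3)·ω_5^3 + (2)·ω_5^4

X[1] = -1.0000+7.3309i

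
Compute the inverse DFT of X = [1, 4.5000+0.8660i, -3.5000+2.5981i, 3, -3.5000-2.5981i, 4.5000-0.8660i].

x[n] = (1/6) Σ(k=0 to 5) X[k] · e^(2πikn/6)

Computing each x[n]:
x[0] = 1
x[1] = 0
x[2] = 1
x[3] = -3
x[4] = 0
x[5] = 2

x = [1, 0, 1, -3, 0, 2]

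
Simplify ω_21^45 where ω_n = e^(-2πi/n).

Since ω_21^21 = 1, powers reduce modulo 21.
45 mod 21 = 3
So ω_21^45 = ω_21^3 = e^(-2πi·3/21)

ω_21^45 = ω_21^3 = 0.6235-0.7818i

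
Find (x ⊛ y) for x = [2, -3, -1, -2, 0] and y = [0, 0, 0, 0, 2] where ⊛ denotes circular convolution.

(x ⊛ y)[n] = Σ(m=0 to 4) x[m] · y[(n-m) mod 5]

Computing each output sample:
(x ⊛ y)[0] = -6
(x ⊛ y)[1] = -2
(x ⊛ y)[2] = -4
(x ⊛ y)[3] = 0
(x ⊛ y)[4] = 4

x ⊛ y = [-6, -2, -4, 0, 4]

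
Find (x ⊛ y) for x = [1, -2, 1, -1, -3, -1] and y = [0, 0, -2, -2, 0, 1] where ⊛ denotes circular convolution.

(x ⊛ y)[n] = Σ(m=0 to 5) x[m] · y[(n-m) mod 6]

Computing each output sample:
(x ⊛ y)[0] = 6
(x ⊛ y)[1] = 9
(x ⊛ y)[2] = -1
(x ⊛ y)[3] = -1
(x ⊛ y)[4] = 1
(x ⊛ y)[5] = 1

x ⊛ y = [6, 9, -1, -1, 1, 1]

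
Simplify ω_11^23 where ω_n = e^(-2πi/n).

Since ω_11^11 = 1, powers reduce modulo 11.
23 mod 11 = 1
So ω_11^23 = ω_11^1 = e^(-2πi·1/11)

ω_11^23 = ω_11^1 = 0.8413-0.5406i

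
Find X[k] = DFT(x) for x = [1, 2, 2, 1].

X[k] = Σ(n=0 to 3) x[n] · ω_4^(nk)
where ω_4 = e^(-2πi/4)

Computing each X[k]:
X[0] = 6
X[1] = -1-1i
X[2] = 0
X[3] = -1+1i

X = [6, -1-1i, 0, -1+1i]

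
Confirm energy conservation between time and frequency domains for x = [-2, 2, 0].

Time domain:
Σ|x[n]|² = |-2|² + |2|² + |0|² = 8.0000

Frequency domain:
(1/3)Σ|X[k]|² = (1/3)(|0|² + |-3.0000-1.7321i|² + |-3.0000+1.7321i|²) = (1/3)·24.0000 = 8.0000

Both sides agree, confirming Parseval's theorem.

Σ|x[n]|² = (1/N)Σ|X[k]|² = 8.0000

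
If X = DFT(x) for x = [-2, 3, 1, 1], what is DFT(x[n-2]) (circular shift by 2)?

Time shift by 2: X_shifted[k] = ω_4^(2k) · X[k]
Shifted x = [1, 1, -2, 3]

DFT(x[n-2]) = [3, 3+2i, -5, 3-2i]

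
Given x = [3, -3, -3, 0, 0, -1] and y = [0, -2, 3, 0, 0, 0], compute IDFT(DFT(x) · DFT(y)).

(x ⊛ y)[n] = Σ(m=0 to 5) x[m] · y[(n-m) mod 6]

Computing each output sample:
(x ⊛ y)[0] = 2
(x ⊛ y)[1] = -9
(x ⊛ y)[2] = 15
(x ⊛ y)[3] = -3
(x ⊛ y)[4] = -9
(x ⊛ y)[5] = 0

x ⊛ y = [2, -9, 15, -3, -9, 0]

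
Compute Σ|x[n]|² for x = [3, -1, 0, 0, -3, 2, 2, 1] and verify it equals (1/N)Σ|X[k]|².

Time domain:
Σ|x[n]|² = |3|² + |-1|² + |0|² + |0|² + |-3|² + |2|² + |2|² + |1|² = 28.0000

Frequency domain:
(1/8)Σ|X[k]|² = (1/8)(|4|² + |4.5858+4.8284i|² + |-2|² + |7.4142+0.8284i|² + |0|² + |7.4142-0.8284i|² + |-2|² + |4.5858-4.8284i|²) = (1/8)·224.0000 = 28.0000

Both sides agree, confirming Parseval's theorem.

Σ|x[n]|² = (1/N)Σ|X[k]|² = 28.0000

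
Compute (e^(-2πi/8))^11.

Since ω_8^8 = 1, powers reduce modulo 8.
11 mod 8 = 3
So ω_8^11 = ω_8^3 = e^(-2πi·3/8)

ω_8^11 = ω_8^3 = -0.7071-0.7071i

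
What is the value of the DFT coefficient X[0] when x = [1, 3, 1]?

X[0] = Σ(n=0 to 2) x[n] · ω_3^0 = Σ x[n]
= (1) + (3) + (1)

X[0] = 5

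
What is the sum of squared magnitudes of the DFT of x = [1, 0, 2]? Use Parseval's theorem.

Parseval: Σ|x[n]|² = (1/N)Σ|X[k]|², so Σ|X[k]|² = N·Σ|x[n]|² = 3·5.0000

Σ|X[k]|² = N·Σ|x[n]|² = 3·5.0000 = 15.0000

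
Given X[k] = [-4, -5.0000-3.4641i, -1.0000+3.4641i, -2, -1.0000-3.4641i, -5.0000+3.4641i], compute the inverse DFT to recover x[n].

x[n] = (1/6) Σ(k=0 to 5) X[k] · e^(2πikn/6)

Computing each x[n]:
x[0] = -3
x[1] = -1
x[2] = 2
x[3] = 1
x[4] = -2
x[5] = -1

x = [-3, -1, 2, 1, -2, -1]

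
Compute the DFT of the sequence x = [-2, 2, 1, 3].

X[k] = Σ(n=0 to 3) x[n] · ω_4^(nk)
where ω_4 = e^(-2πi/4)

Computing each X[k]:
X[0] = 4
X[1] = -3+1i
X[2] = -6
X[3] = -3-1i

X = [4, -3+1i, -6, -3-1i]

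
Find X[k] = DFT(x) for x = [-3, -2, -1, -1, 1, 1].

X[k] = Σ(n=0 to 5) x[n] · ω_6^(nk)
where ω_6 = e^(-2πi/6)

Computing each X[k]:
X[0] = -5
X[1] = -2.5000+4.3301i
X[2] = -3.5000+0.8660i
X[3] = -1
X[4] = -3.5000-0.8660i
X[5] = -2.5000-4.3301i

X = [-5, -2.5000+4.3301i, -3.5000+0.8660i, -1, -3.5000-0.8660i, -2.5000-4.3301i]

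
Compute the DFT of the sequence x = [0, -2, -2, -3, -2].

X[k] = Σ(n=0 to 4) x[n] · ω_5^(nk)
where ω_5 = e^(-2πi/5)

Computing each X[k]:
X[0] = -9
X[1] = 2.8090-0.5878i
X[2] = 1.6910+0.9511i
X[3] = 1.6910-0.9511i
X[4] = 2.8090+0.5878i

X = [-9, 2.8090-0.5878i, 1.6910+0.9511i, 1.6910-0.9511i, 2.8090+0.5878i]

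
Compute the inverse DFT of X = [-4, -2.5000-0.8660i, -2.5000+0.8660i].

x[n] = (1/3) Σ(k=0 to 2) X[k] · e^(2πikn/3)

Computing each x[n]:
x[0] = -3
x[1] = 0
x[2] = -1

x = [-3, 0, -1]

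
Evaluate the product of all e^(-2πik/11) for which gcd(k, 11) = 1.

The primitive 11th roots of unity are ω_11^k for k coprime to 11: k ∈ {1, 2, 3, 4, 5, 6, 7, 8, 9, 10}
Their product equals the constant term of the cyclotomic polynomial Φ_11(x) up to sign.
For n ≥ 3, the product of all primitive nth roots of unity is 1. (For n=1 it is 1; for n=2 it is -1.)

1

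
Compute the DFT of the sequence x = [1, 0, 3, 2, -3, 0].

X[k] = Σ(n=0 to 5) x[n] · ω_6^(nk)
where ω_6 = e^(-2πi/6)

Computing each X[k]:
X[0] = 3
X[1] = -1.0000-5.1962i
X[2] = 3.0000+5.1962i
X[3] = -1
X[4] = 3.0000-5.1962i
X[5] = -1.0000+5.1962i

X = [3, -1.0000-5.1962i, 3.0000+5.1962i, -1, 3.0000-5.1962i, -1.0000+5.1962i]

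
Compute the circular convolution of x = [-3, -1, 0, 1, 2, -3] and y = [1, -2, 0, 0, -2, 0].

(x ⊛ y)[n] = Σ(m=0 to 5) x[m] · y[(n-m) mod 6]

Computing each output sample:
(x ⊛ y)[0] = 3
(x ⊛ y)[1] = 3
(x ⊛ y)[2] = -2
(x ⊛ y)[3] = 7
(x ⊛ y)[4] = 6
(x ⊛ y)[5] = -5

x ⊛ y = [3, 3, -2, 7, 6, -5]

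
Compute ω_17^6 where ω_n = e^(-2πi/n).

ω_17^6 = e^(-2πi·6/17)
= cos(-2π·6/17) + i·sin(-2π·6/17)
= cos(-12π/17) + i·sin(-12π/17)

ω_17^6 = cos(-12π/17) + i·sin(-12π/17) = -0.6026-0.7980i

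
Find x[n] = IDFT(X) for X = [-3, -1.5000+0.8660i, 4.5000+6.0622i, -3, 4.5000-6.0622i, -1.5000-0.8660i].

x[n] = (1/6) Σ(k=0 to 5) X[k] · e^(2πikn/6)

Computing each x[n]:
x[0] = 0
x[1] = -3
x[2] = 0
x[3] = 2
x[4] = -3
x[5] = 1

x = [0, -3, 0, 2, -3, 1]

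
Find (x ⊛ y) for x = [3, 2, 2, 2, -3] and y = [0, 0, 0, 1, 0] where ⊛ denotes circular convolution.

(x ⊛ y)[n] = Σ(m=0 to 4) x[m] · y[(n-m) mod 5]

Computing each output sample:
(x ⊛ y)[0] = 2
(x ⊛ y)[1] = 2
(x ⊛ y)[2] = -3
(x ⊛ y)[3] = 3
(x ⊛ y)[4] = 2

x ⊛ y = [2, 2, -3, 3, 2]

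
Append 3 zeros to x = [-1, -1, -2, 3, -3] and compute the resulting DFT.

Original 5-point DFT: [-4, -3.0451+1.0368i, 2.5451-5.9309i, 2.5451+5.9309i, -3.0451-1.0368i]
Zero-padded 8-point DFT provides frequency interpolation.

DFT_8([x, 0, ...]) = [-4, -0.8284+0.5858i, -2+4i, 4.8284-3.4142i, -8, 4.8284+3.4142i, -2-4i, -0.8284-0.5858i]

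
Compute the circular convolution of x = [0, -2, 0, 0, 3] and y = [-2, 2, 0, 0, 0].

(x ⊛ y)[n] = Σ(m=0 to 4) x[m] · y[(n-m) mod 5]

Computing each output sample:
(x ⊛ y)[0] = 6
(x ⊛ y)[1] = 4
(x ⊛ y)[2] = -4
(x ⊛ y)[3] = 0
(x ⊛ y)[4] = -6

x ⊛ y = [6, 4, -4, 0, -6]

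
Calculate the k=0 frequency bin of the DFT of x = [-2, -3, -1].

X[0] = Σ(n=0 to 2) x[n] · ω_3^0 = Σ x[n]
= (-2) + (-3) + (-1)

X[0] = -6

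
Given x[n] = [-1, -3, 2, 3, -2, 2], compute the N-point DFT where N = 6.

X[k] = Σ(n=0 to 5) x[n] · ω_6^(nk)
where ω_6 = e^(-2πi/6)

Computing each X[k]:
X[0] = 1
X[1] = -4.5000+0.8660i
X[2] = 2.5000+7.7942i
X[3] = -3
X[4] = 2.5000-7.7942i
X[5] = -4.5000-0.8660i

X = [1, -4.5000+0.8660i, 2.5000+7.7942i, -3, 2.5000-7.7942i, -4.5000-0.8660i]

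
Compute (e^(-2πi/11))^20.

Since ω_11^11 = 1, powers reduce modulo 11.
20 mod 11 = 9
So ω_11^20 = ω_11^9 = e^(-2πi·9/11)

ω_11^20 = ω_11^9 = 0.4154+0.9096i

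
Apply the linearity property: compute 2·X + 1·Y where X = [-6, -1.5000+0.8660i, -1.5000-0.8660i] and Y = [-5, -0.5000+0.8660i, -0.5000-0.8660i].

By linearity: DFT(2x + 1y) = 2·DFT(x) + 1·DFT(y)
= 2·[-6, -1.5000+0.8660i, -1.5000-0.8660i] + 1·[-5, -0.5000+0.8660i, -0.5000-0.8660i]

Computing element-wise:
Z[0] = 2·(-6) + 1·(-5) = -17
Z[1] = 2·(-1.5000+0.8660i) + 1·(-0.5000+0.8660i) = -3.5000+2.5980i
Z[2] = 2·(-1.5000-0.8660i) + 1·(-0.5000-0.8660i) = -3.5000-2.5980i

DFT(2x + 1y) = 2·X + 1·Y = [-17, -3.5000+2.5980i, -3.5000-2.5980i]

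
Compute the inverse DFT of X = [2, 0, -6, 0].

x[n] = (1/4) Σ(k=0 to 3) X[k] · e^(2πikn/4)

Computing each x[n]:
x[0] = -1
x[1] = 2
x[2] = -1
x[3] = 2

x = [-1, 2, -1, 2]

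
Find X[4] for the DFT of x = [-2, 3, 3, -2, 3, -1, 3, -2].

X[4] = Σ(n=0 to 7) x[n] · ω_8^(4n) where ω_8 = e^(-2πi/8)
= (-2)·ω_8^0 + (3)·ω_8^4 + (3)·ω_8^8 + (-2)·ω_8^12 + (3)·ω_8^16 + (-1)·ω_8^20 + (3)·ω_8^24 + (-2)·ω_8^28

X[4] = 9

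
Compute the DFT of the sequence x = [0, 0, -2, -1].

X[k] = Σ(n=0 to 3) x[n] · ω_4^(nk)
where ω_4 = e^(-2πi/4)

Computing each X[k]:
X[0] = -3
X[1] = 2-1i
X[2] = -1
X[3] = 2+1i

X = [-3, 2-1i, -1, 2+1i]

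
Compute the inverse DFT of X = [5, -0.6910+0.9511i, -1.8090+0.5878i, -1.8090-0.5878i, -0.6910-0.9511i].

x[n] = (1/5) Σ(k=0 to 4) X[k] · e^(2πikn/5)

Computing each x[n]:
x[0] = 0
x[1] = 1
x[2] = 1
x[3] = 1
x[4] = 2

x = [0, 1, 1, 1, 2]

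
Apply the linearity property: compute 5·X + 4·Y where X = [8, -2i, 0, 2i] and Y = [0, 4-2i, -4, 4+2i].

By linearity: DFT(5x + 4y) = 5·DFT(x) + 4·DFT(y)
= 5·[8, -2i, 0, 2i] + 4·[0, 4-2i, -4, 4+2i]

Computing element-wise:
Z[0] = 5·(8) + 4·(0) = 40
Z[1] = 5·(-2i) + 4·(4-2i) = 16-18i
Z[2] = 5·(0) + 4·(-4) = -16
Z[3] = 5·(2i) + 4·(4+2i) = 16+18i

DFT(5x + 4y) = 5·X + 4·Y = [40, 16-18i, -16, 16+18i]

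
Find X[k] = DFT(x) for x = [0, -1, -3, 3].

X[k] = Σ(n=0 to 3) x[n] · ω_4^(nk)
where ω_4 = e^(-2πi/4)

Computing each X[k]:
X[0] = -1
X[1] = 3+4i
X[2] = -5
X[3] = 3-4i

X = [-1, 3+4i, -5, 3-4i]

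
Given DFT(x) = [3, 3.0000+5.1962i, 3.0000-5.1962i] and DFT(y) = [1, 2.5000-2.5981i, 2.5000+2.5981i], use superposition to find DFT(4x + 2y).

By linearity: DFT(4x + 2y) = 4·DFT(x) + 2·DFT(y)
= 4·[3, 3.0000+5.1962i, 3.0000-5.1962i] + 2·[1, 2.5000-2.5981i, 2.5000+2.5981i]

Computing element-wise:
Z[0] = 4·(3) + 2·(1) = 14
Z[1] = 4·(3.0000+5.1962i) + 2·(2.5000-2.5981i) = 17.0000+15.5886i
Z[2] = 4·(3.0000-5.1962i) + 2·(2.5000+2.5981i) = 17.0000-15.5886i

DFT(4x + 2y) = 4·X + 2·Y = [14, 17.0000+15.5886i, 17.0000-15.5886i]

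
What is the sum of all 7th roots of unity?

Sum of all nth roots of unity equals 0 for n > 1 (geometric series with r ≠ 1).

0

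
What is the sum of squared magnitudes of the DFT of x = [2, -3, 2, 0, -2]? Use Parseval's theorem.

Parseval: Σ|x[n]|² = (1/N)Σ|X[k]|², so Σ|X[k]|² = N·Σ|x[n]|² = 5·21.0000

Σ|X[k]|² = N·Σ|x[n]|² = 5·21.0000 = 105.0000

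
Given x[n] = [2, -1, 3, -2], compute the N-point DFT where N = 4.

X[k] = Σ(n=0 to 3) x[n] · ω_4^(nk)
where ω_4 = e^(-2πi/4)

Computing each X[k]:
X[0] = 2
X[1] = -1-1i
X[2] = 8
X[3] = -1+1i

X = [2, -1-1i, 8, -1+1i]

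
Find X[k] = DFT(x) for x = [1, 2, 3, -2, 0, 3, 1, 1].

X[k] = Σ(n=0 to 7) x[n] · ω_8^(nk)
where ω_8 = e^(-2πi/8)

Computing each X[k]:
X[0] = 9
X[1] = 2.4142+0.8284i
X[2] = -3-6i
X[3] = -0.4142+4.8284i
X[4] = 1
X[5] = -0.4142-4.8284i
X[6] = -3+6i
X[7] = 2.4142-0.8284i

X = [9, 2.4142+0.8284i, -3-6i, -0.4142+4.8284i, 1, -0.4142-4.8284i, -3+6i, 2.4142-0.8284i]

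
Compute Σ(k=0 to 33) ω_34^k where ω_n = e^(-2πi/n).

Sum of all nth roots of unity equals 0 for n > 1 (geometric series with r ≠ 1).

0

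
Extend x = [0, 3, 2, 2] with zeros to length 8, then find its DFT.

Original 4-point DFT: [7, -2-1i, -3, -2+1i]
Zero-padded 8-point DFT provides frequency interpolation.

DFT_8([x, 0, ...]) = [7, 0.7071-5.5355i, -2-1i, -0.7071-1.5355i, -3, -0.7071+1.5355i, -2+1i, 0.7071+5.5355i]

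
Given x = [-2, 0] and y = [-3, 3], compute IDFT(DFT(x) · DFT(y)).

(x ⊛ y)[n] = Σ(m=0 to 1) x[m] · y[(n-m) mod 2]

Computing each output sample:
(x ⊛ y)[0] = 6
(x ⊛ y)[1] = -6

x ⊛ y = [6, -6]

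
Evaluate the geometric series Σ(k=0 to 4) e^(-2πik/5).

Sum of all nth roots of unity equals 0 for n > 1 (geometric series with r ≠ 1).

0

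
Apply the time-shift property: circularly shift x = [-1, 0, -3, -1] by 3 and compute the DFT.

Time shift by 3: X_shifted[k] = ω_4^(3k) · X[k]
Shifted x = [0, -3, -1, -1]

DFT(x[n-3]) = [-5, 1+2i, 3, 1-2i]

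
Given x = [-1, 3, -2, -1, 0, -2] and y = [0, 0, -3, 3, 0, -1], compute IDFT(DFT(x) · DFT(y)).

(x ⊛ y)[n] = Σ(m=0 to 5) x[m] · y[(n-m) mod 6]

Computing each output sample:
(x ⊛ y)[0] = -6
(x ⊛ y)[1] = 8
(x ⊛ y)[2] = -2
(x ⊛ y)[3] = -12
(x ⊛ y)[4] = 17
(x ⊛ y)[5] = -2

x ⊛ y = [-6, 8, -2, -12, 17, -2]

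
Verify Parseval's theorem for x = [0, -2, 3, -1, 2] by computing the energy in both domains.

Time domain:
Σ|x[n]|² = |0|² + |-2|² + |3|² + |-1|² + |2|² = 18.0000

Frequency domain:
(1/5)Σ|X[k]|² = (1/5)(|2|² + |-1.6180+1.4531i|² + |0.6180+6.1554i|² + |0.6180-6.1554i|² + |-1.6180-1.4531i|²) = (1/5)·90.0000 = 18.0000

Both sides agree, confirming Parseval's theorem.

Σ|x[n]|² = (1/N)Σ|X[k]|² = 18.0000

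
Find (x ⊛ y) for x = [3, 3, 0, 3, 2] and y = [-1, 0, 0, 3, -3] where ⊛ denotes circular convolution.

(x ⊛ y)[n] = Σ(m=0 to 4) x[m] · y[(n-m) mod 5]

Computing each output sample:
(x ⊛ y)[0] = -12
(x ⊛ y)[1] = 6
(x ⊛ y)[2] = -3
(x ⊛ y)[3] = 0
(x ⊛ y)[4] = -2

x ⊛ y = [-12, 6, -3, 0, -2]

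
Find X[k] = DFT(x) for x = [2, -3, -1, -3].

X[k] = Σ(n=0 to 3) x[n] · ω_4^(nk)
where ω_4 = e^(-2πi/4)

Computing each X[k]:
X[0] = -5
X[1] = 3
X[2] = 7
X[3] = 3

X = [-5, 3, 7, 3]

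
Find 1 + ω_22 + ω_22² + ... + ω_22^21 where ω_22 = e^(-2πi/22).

Sum of all nth roots of unity equals 0 for n > 1 (geometric series with r ≠ 1).

0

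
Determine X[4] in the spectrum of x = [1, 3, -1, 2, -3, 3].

X[4] = Σ(n=0 to 5) x[n] · ω_6^(4n) where ω_6 = e^(-2πi/6)
= (1)·ω_6^0 + (3)·ω_6^4 + (-1)·ω_6^8 + (2)·ω_6^12 + (-3)·ω_6^16 + (3)·ω_6^20

X[4] = 2.0000-1.7321i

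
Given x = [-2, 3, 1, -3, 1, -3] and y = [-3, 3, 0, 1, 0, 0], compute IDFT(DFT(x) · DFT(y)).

(x ⊛ y)[n] = Σ(m=0 to 5) x[m] · y[(n-m) mod 6]

Computing each output sample:
(x ⊛ y)[0] = -6
(x ⊛ y)[1] = -14
(x ⊛ y)[2] = 3
(x ⊛ y)[3] = 10
(x ⊛ y)[4] = -9
(x ⊛ y)[5] = 13

x ⊛ y = [-6, -14, 3, 10, -9, 13]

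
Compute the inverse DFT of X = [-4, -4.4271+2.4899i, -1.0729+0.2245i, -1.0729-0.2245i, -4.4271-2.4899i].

x[n] = (1/5) Σ(k=0 to 4) X[k] · e^(2πikn/5)

Computing each x[n]:
x[0] = -3
x[1] = -2
x[2] = 0
x[3] = 1
x[4] = 0

x = [-3, -2, 0, 1, 0]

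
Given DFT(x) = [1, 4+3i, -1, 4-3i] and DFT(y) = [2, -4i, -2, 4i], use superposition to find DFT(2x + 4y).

By linearity: DFT(2x + 4y) = 2·DFT(x) + 4·DFT(y)
= 2·[1, 4+3i, -1, 4-3i] + 4·[2, -4i, -2, 4i]

Computing element-wise:
Z[0] = 2·(1) + 4·(2) = 10
Z[1] = 2·(4+3i) + 4·(-4i) = 8-10i
Z[2] = 2·(-1) + 4·(-2) = -10
Z[3] = 2·(4-3i) + 4·(4i) = 8+10i

DFT(2x + 4y) = 2·X + 4·Y = [10, 8-10i, -10, 8+10i]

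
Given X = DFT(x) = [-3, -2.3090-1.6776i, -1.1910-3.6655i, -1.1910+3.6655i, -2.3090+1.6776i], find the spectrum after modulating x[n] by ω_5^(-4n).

Modulation property: DFT(ω_5^(-4n)·x[n]) = X[(k-4) mod 5], so circularly shift X by 4 positions.

X[k-4] = [-2.3090-1.6776i, -1.1910-3.6655i, -1.1910+3.6655i, -2.3090+1.6776i, -3]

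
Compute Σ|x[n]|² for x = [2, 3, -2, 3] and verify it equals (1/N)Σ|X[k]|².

Time domain:
Σ|x[n]|² = |2|² + |3|² + |-2|² + |3|² = 26.0000

Frequency domain:
(1/4)Σ|X[k]|² = (1/4)(|6|² + |4|² + |-6|² + |4|²) = (1/4)·104.0000 = 26.0000

Both sides agree, confirming Parseval's theorem.

Σ|x[n]|² = (1/N)Σ|X[k]|² = 26.0000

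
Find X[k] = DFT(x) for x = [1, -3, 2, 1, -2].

X[k] = Σ(n=0 to 4) x[n] · ω_5^(nk)
where ω_5 = e^(-2πi/5)

Computing each X[k]:
X[0] = -1
X[1] = -2.9721+0.3633i
X[2] = 5.9721+1.5388i
X[3] = 5.9721-1.5388i
X[4] = -2.9721-0.3633i

X = [-1, -2.9721+0.3633i, 5.9721+1.5388i, 5.9721-1.5388i, -2.9721-0.3633i]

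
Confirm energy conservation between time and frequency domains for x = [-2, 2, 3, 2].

Time domain:
Σ|x[n]|² = |-2|² + |2|² + |3|² + |2|² = 21.0000

Frequency domain:
(1/4)Σ|X[k]|² = (1/4)(|5|² + |-5|² + |-3|² + |-5|²) = (1/4)·84.0000 = 21.0000

Both sides agree, confirming Parseval's theorem.

Σ|x[n]|² = (1/N)Σ|X[k]|² = 21.0000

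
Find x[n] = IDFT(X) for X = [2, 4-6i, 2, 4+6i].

x[n] = (1/4) Σ(k=0 to 3) X[k] · e^(2πikn/4)

Computing each x[n]:
x[0] = 3
x[1] = 3
x[2] = -1
x[3] = -3

x = [3, 3, -1, -3]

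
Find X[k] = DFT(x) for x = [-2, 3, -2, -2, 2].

X[k] = Σ(n=0 to 4) x[n] · ω_5^(nk)
where ω_5 = e^(-2πi/5)

Computing each X[k]:
X[0] = -1
X[1] = 2.7812-0.9511i
X[2] = -7.2812-0.5878i
X[3] = -7.2812+0.5878i
X[4] = 2.7812+0.9511i

X = [-1, 2.7812-0.9511i, -7.2812-0.5878i, -7.2812+0.5878i, 2.7812+0.9511i]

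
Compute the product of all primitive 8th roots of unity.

The primitive 8th roots of unity are ω_8^k for k coprime to 8: k ∈ {1, 3, 5, 7}
Their product equals the constant term of the cyclotomic polynomial Φ_8(x) up to sign.
For n ≥ 3, the product of all primitive nth roots of unity is 1. (For n=1 it is 1; for n=2 it is -1.)

1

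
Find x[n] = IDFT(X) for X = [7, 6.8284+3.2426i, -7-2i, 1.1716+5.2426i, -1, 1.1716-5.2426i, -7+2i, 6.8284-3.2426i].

x[n] = (1/8) Σ(k=0 to 7) X[k] · e^(2πikn/8)

Computing each x[n]:
x[0] = 1
x[1] = 1
x[2] = 3
x[3] = -2
x[4] = -3
x[5] = 2
x[6] = 2
x[7] = 3

x = [1, 1, 3, -2, -3, 2, 2, 3]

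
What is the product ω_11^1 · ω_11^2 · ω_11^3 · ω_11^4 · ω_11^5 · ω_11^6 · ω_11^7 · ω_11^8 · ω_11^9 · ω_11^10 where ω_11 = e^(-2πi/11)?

The primitive 11th roots of unity are ω_11^k for k coprime to 11: k ∈ {1, 2, 3, 4, 5, 6, 7, 8, 9, 10}
Their product equals the constant term of the cyclotomic polynomial Φ_11(x) up to sign.
For n ≥ 3, the product of all primitive nth roots of unity is 1. (For n=1 it is 1; for n=2 it is -1.)

1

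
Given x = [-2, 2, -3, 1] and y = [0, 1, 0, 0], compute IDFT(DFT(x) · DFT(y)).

(x ⊛ y)[n] = Σ(m=0 to 3) x[m] · y[(n-m) mod 4]

Computing each output sample:
(x ⊛ y)[0] = 1
(x ⊛ y)[1] = -2
(x ⊛ y)[2] = 2
(x ⊛ y)[3] = -3

x ⊛ y = [1, -2, 2, -3]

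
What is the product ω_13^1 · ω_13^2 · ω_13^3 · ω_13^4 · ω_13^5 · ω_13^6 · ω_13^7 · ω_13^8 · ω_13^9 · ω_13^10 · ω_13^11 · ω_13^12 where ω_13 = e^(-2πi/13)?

The primitive 13th roots of unity are ω_13^k for k coprime to 13: k ∈ {1, 2, 3, 4, 5, 6, 7, 8, 9, 10, 11, 12}
Their product equals the constant term of the cyclotomic polynomial Φ_13(x) up to sign.
For n ≥ 3, the product of all primitive nth roots of unity is 1. (For n=1 it is 1; for n=2 it is -1.)

1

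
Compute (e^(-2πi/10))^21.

Since ω_10^10 = 1, powers reduce modulo 10.
21 mod 10 = 1
So ω_10^21 = ω_10^1 = e^(-2πi·1/10)

ω_10^21 = ω_10^1 = 0.8090-0.5878i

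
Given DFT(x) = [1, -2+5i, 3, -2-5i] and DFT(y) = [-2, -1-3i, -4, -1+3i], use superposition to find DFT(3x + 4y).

By linearity: DFT(3x + 4y) = 3·DFT(x) + 4·DFT(y)
= 3·[1, -2+5i, 3, -2-5i] + 4·[-2, -1-3i, -4, -1+3i]

Computing element-wise:
Z[0] = 3·(1) + 4·(-2) = -5
Z[1] = 3·(-2+5i) + 4·(-1-3i) = -10+3i
Z[2] = 3·(3) + 4·(-4) = -7
Z[3] = 3·(-2-5i) + 4·(-1+3i) = -10-3i

DFT(3x + 4y) = 3·X + 4·Y = [-5, -10+3i, -7, -10-3i]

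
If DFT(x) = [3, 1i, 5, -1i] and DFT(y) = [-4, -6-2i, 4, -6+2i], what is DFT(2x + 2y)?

By linearity: DFT(2x + 2y) = 2·DFT(x) + 2·DFT(y)
= 2·[3, 1i, 5, -1i] + 2·[-4, -6-2i, 4, -6+2i]

Computing element-wise:
Z[0] = 2·(3) + 2·(-4) = -2
Z[1] = 2·(1i) + 2·(-6-2i) = -12-2i
Z[2] = 2·(5) + 2·(4) = 18
Z[3] = 2·(-1i) + 2·(-6+2i) = -12+2i

DFT(2x + 2y) = 2·X + 2·Y = [-2, -12-2i, 18, -12+2i]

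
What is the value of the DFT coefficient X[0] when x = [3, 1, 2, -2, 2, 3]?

X[0] = Σ(n=0 to 5) x[n] · ω_6^0 = Σ x[n]
= (3) + (1) + (2) + (-2) + (2) + (3)

X[0] = 9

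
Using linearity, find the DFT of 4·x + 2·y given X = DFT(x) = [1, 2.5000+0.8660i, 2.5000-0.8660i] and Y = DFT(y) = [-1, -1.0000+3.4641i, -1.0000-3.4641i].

By linearity: DFT(4x + 2y) = 4·DFT(x) + 2·DFT(y)
= 4·[1, 2.5000+0.8660i, 2.5000-0.8660i] + 2·[-1, -1.0000+3.4641i, -1.0000-3.4641i]

Computing element-wise:
Z[0] = 4·(1) + 2·(-1) = 2
Z[1] = 4·(2.5000+0.8660i) + 2·(-1.0000+3.4641i) = 8.0000+10.3922i
Z[2] = 4·(2.5000-0.8660i) + 2·(-1.0000-3.4641i) = 8.0000-10.3922i

DFT(4x + 2y) = 4·X + 2·Y = [2, 8.0000+10.3922i, 8.0000-10.3922i]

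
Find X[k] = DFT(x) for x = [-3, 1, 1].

X[k] = Σ(n=0 to 2) x[n] · ω_3^(nk)
where ω_3 = e^(-2πi/3)

Computing each X[k]:
X[0] = -1
X[1] = -4
X[2] = -4

X = [-1, -4, -4]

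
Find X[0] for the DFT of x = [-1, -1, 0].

X[0] = Σ(n=0 to 2) x[n] · ω_3^0 = Σ x[n]
= (-1) + (-1) + (0)

X[0] = -2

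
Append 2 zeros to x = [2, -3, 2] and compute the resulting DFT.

Original 3-point DFT: [1, 2.5000+4.3301i, 2.5000-4.3301i]
Zero-padded 5-point DFT provides frequency interpolation.

DFT_5([x, 0, ...]) = [1, -0.5451+1.6776i, 5.0451+3.6655i, 5.0451-3.6655i, -0.5451-1.6776i]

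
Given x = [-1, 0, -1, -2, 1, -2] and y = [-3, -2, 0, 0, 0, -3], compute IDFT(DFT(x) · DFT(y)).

(x ⊛ y)[n] = Σ(m=0 to 5) x[m] · y[(n-m) mod 6]

Computing each output sample:
(x ⊛ y)[0] = 7
(x ⊛ y)[1] = 5
(x ⊛ y)[2] = 9
(x ⊛ y)[3] = 5
(x ⊛ y)[4] = 7
(x ⊛ y)[5] = 7

x ⊛ y = [7, 5, 9, 5, 7, 7]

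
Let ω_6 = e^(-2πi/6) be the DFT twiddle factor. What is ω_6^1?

ω_6^1 = e^(-2πi·1/6)
= cos(-2π·1/6) + i·sin(-2π·1/6)
= cos(-2π/6) + i·sin(-2π/6)

ω_6^1 = cos(-2π/6) + i·sin(-2π/6) = 0.5000-0.8660i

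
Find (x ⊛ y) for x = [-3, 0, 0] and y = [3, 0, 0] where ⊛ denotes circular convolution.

(x ⊛ y)[n] = Σ(m=0 to 2) x[m] · y[(n-m) mod 3]

Computing each output sample:
(x ⊛ y)[0] = -9
(x ⊛ y)[1] = 0
(x ⊛ y)[2] = 0

x ⊛ y = [-9, 0, 0]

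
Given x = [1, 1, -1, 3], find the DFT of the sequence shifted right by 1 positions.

Time shift by 1: X_shifted[k] = ω_4^(1k) · X[k]
Shifted x = [3, 1, 1, -1]

DFT(x[n-1]) = [4, 2-2i, 4, 2+2i]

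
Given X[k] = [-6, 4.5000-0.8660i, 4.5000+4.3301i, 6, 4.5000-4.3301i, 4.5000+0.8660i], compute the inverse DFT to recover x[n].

x[n] = (1/6) Σ(k=0 to 5) X[k] · e^(2πikn/6)

Computing each x[n]:
x[0] = 3
x[1] = -3
x[2] = 0
x[3] = -2
x[4] = -3
x[5] = -1

x = [3, -3, 0, -2, -3, -1]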